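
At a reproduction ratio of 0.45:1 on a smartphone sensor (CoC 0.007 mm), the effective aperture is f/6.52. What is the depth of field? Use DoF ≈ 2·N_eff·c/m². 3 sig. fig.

0.451 mm

At magnification m, DoF ≈ 2·N_eff·c/m² = 2 × 6.52 × 0.007 / 0.45² = 0.09128 / 0.2025 ≈ 0.451 mm.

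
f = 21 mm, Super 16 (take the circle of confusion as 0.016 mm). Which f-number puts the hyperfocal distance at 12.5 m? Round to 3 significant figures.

f/2.21

Rearrange H = f²/(N·c) + f for N: N = f² / ((H − f)·c).
N = 21² / ((12500 − 21) × 0.016) = 441 / 199.7 ≈ 2.21.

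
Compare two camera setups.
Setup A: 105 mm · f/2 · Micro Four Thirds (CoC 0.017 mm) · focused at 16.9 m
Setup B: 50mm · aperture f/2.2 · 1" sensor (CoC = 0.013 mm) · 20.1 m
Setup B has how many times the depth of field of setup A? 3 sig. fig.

5.54

Setup A: H = 105²/(2×0.017) + 105 ≈ 324369.7 mm; DoF = Df − Dn = 17823.1 − 16067.8 ≈ 1755.3 mm.
Setup B: H = 50²/(2.2×0.013) + 50 ≈ 87462.6 mm; DoF = Df − Dn = 26082.6 − 16349.8 ≈ 9732.8 mm.
Ratio = 9732.8 / 1755.3 ≈ 5.54.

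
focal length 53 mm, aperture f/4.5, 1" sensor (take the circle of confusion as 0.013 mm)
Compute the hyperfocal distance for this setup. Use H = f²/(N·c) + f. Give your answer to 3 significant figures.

Hyperfocal distance H = f²/(N·c) + f = 53²/(4.5 × 0.013) + 53 = 2809/0.0585 + 53 ≈ 48070.1 mm ≈ 48.1 m.

48.1 m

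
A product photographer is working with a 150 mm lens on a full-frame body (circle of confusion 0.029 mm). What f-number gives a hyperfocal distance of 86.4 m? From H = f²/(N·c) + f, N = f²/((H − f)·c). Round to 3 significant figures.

f/9

Rearrange H = f²/(N·c) + f for N: N = f² / ((H − f)·c).
N = 150² / ((86400 − 150) × 0.029) = 22500 / 2501 ≈ 9.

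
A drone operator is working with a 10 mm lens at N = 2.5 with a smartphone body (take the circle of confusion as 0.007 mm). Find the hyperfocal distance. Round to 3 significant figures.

5.72 m

Hyperfocal distance H = f²/(N·c) + f = 10²/(2.5 × 0.007) + 10 = 100/0.0175 + 10 ≈ 5724.3 mm ≈ 5.72 m.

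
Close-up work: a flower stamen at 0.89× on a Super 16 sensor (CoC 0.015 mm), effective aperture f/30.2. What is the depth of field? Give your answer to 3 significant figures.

At magnification m, DoF ≈ 2·N_eff·c/m² = 2 × 30.2 × 0.015 / 0.89² = 0.906 / 0.7921 ≈ 1.14 mm.

1.14 mm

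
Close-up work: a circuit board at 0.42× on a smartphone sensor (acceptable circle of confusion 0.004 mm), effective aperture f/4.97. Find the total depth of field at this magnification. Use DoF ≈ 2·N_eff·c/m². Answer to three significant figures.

At magnification m, DoF ≈ 2·N_eff·c/m² = 2 × 4.97 × 0.004 / 0.42² = 0.03976 / 0.1764 ≈ 0.225 mm.

0.225 mm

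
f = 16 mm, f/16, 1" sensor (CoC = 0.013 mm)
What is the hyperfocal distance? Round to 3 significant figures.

1.25 m

Hyperfocal distance H = f²/(N·c) + f = 16²/(16 × 0.013) + 16 = 256/0.208 + 16 ≈ 1246.8 mm ≈ 1.25 m.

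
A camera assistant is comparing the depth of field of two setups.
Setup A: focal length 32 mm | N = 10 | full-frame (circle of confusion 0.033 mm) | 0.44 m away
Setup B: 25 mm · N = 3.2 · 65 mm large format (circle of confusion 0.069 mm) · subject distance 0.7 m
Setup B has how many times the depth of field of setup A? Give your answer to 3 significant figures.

Setup A: H = 32²/(10×0.033) + 32 ≈ 3135.0 mm; DoF = Df − Dn = 506.61 − 388.87 ≈ 117.74 mm.
Setup B: H = 25²/(3.2×0.069) + 25 ≈ 2855.6 mm; DoF = Df − Dn = 919.19 − 565.22 ≈ 353.97 mm.
Ratio = 353.97 / 117.74 ≈ 3.01.

3.01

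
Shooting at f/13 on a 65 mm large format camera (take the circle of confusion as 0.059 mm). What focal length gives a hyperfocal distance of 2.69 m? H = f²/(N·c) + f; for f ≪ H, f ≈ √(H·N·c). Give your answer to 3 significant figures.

From H = f²/(N·c) + f, with f ≪ H: f ≈ √(H·N·c) = √(2690 × 13 × 0.059) = √2063.2 ≈ 45.42 mm.
Exact: f² + N·c·f − N·c·H = 0 ⇒ f = (−N·c + √((N·c)² + 4·N·c·H))/2 = (−0.767 + √8253.5)/2 ≈ 45.041 mm ≈ 45.0 mm.

45.0 mm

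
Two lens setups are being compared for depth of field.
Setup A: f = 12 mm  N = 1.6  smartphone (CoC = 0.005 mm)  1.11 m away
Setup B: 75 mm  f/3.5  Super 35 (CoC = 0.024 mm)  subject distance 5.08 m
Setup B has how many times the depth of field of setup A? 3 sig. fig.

5.62

Setup A: H = 12²/(1.6×0.005) + 12 ≈ 18012.0 mm; DoF = Df − Dn = 1182.11 − 1046.18 ≈ 135.93 mm.
Setup B: H = 75²/(3.5×0.024) + 75 ≈ 67039.3 mm; DoF = Df − Dn = 5490.36 − 4726.72 ≈ 763.64 mm.
Ratio = 763.64 / 135.93 ≈ 5.62.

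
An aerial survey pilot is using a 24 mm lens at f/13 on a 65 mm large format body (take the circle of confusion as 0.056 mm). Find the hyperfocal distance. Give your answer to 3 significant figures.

Hyperfocal distance H = f²/(N·c) + f = 24²/(13 × 0.056) + 24 = 576/0.728 + 24 ≈ 815.2 mm ≈ 0.815 m.

0.815 m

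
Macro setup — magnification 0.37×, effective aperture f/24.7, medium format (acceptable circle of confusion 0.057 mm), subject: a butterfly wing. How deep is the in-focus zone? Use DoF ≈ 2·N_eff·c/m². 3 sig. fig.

At magnification m, DoF ≈ 2·N_eff·c/m² = 2 × 24.7 × 0.057 / 0.37² = 2.816 / 0.1369 ≈ 20.6 mm.

20.6 mm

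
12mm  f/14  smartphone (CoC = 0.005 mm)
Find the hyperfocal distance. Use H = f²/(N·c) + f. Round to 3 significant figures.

Hyperfocal distance H = f²/(N·c) + f = 12²/(14 × 0.005) + 12 = 144/0.07 + 12 ≈ 2069.1 mm ≈ 2.07 m.

2.07 m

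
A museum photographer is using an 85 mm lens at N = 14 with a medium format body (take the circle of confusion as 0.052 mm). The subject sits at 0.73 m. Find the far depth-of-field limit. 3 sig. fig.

0.781 m

Hyperfocal distance H = f²/(N·c) + f = 85²/(14 × 0.052) + 85 = 7225/0.728 + 85 ≈ 10009.5 mm ≈ 10.01 m.
Far limit Df = s·(H − f)/(H − s) = 730 × (10009.5 − 85) / (10009.5 − 730) = 730 × 9924.5 / 9279.5 ≈ 780.74 mm ≈ 0.781 m.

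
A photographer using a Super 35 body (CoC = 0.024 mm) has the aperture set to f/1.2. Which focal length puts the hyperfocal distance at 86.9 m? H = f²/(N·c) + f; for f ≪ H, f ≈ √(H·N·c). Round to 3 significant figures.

50.0 mm

From H = f²/(N·c) + f, with f ≪ H: f ≈ √(H·N·c) = √(86900 × 1.2 × 0.024) = √2502.7 ≈ 50.03 mm.
The +f correction barely moves this — solving exactly, f² + N·c·f − N·c·H = 0 ⇒ f = (−N·c + √((N·c)² + 4·N·c·H))/2 = (−0.0288 + √10011)/2 ≈ 50.013 mm, so f ≈ 50.0 mm.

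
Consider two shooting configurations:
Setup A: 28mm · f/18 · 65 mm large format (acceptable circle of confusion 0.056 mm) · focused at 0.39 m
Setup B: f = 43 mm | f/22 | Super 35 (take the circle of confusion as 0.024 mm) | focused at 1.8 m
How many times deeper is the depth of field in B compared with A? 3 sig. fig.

5.21

Setup A: H = 28²/(18×0.056) + 28 ≈ 805.8 mm; DoF = Df − Dn = 729.56 − 266.13 ≈ 463.43 mm.
Setup B: H = 43²/(22×0.024) + 43 ≈ 3544.9 mm; DoF = Df − Dn = 3612.5 − 1198.6 ≈ 2413.9 mm.
Ratio = 2413.9 / 463.43 ≈ 5.21.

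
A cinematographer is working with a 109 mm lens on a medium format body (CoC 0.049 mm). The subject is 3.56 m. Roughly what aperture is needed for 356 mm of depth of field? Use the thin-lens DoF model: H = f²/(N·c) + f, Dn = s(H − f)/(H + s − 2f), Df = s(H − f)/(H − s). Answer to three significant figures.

Write h = H − f = f²/(N·c). The thin-lens limits are Dn = s·h/(h + (s−f)) and Df = s·h/(h − (s−f)), so DoF = Df − Dn = 2·s·(s−f)·h / (h² − (s−f)²).
That is a quadratic in h: DoF·h² − 2·s·(s−f)·h − DoF·(s−f)² = 0 ⇒ h = (s−f)·(s + √(s² + DoF²)) / DoF = 3451 × (3560 + √(3560² + 356²)) / 356 = 3451 × (3560 + 3577.76) / 356 ≈ 69192 mm.
Then N = f²/(c·h) = 109² / (0.049 × 69192) = 11881 / 3390.4 ≈ 3.50.

f/3.50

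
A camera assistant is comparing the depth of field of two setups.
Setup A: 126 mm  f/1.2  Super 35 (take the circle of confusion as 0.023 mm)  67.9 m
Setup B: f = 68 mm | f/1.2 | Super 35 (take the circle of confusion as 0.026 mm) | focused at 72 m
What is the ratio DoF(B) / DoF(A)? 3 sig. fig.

Setup A: H = 126²/(1.2×0.023) + 126 ≈ 575343.4 mm; DoF = Df − Dn = 76969 − 60743 ≈ 16226 mm.
Setup B: H = 68²/(1.2×0.026) + 68 ≈ 148273.1 mm; DoF = Df − Dn = 139902 − 48473 ≈ 91429 mm.
Ratio = 91429 / 16226 ≈ 5.63.

5.63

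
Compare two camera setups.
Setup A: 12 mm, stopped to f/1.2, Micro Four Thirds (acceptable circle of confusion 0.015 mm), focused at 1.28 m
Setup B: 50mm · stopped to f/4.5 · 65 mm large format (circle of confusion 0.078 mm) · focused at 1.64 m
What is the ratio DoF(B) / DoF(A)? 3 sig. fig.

Setup A: H = 12²/(1.2×0.015) + 12 ≈ 8012.0 mm; DoF = Df − Dn = 1521.09 − 1104.88 ≈ 416.21 mm.
Setup B: H = 50²/(4.5×0.078) + 50 ≈ 7172.5 mm; DoF = Df − Dn = 2111.32 − 1340.71 ≈ 770.61 mm.
Ratio = 770.61 / 416.21 ≈ 1.85.

1.85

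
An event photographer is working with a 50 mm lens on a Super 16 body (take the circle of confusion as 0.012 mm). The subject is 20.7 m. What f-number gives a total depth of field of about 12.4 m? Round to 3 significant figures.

f/2.79

Write h = H − f = f²/(N·c). The thin-lens limits are Dn = s·h/(h + (s−f)) and Df = s·h/(h − (s−f)), so DoF = Df − Dn = 2·s·(s−f)·h / (h² − (s−f)²).
That is a quadratic in h: DoF·h² − 2·s·(s−f)·h − DoF·(s−f)² = 0 ⇒ h = (s−f)·(s + √(s² + DoF²)) / DoF = 20650 × (20700 + √(20700² + 12400²)) / 12400 = 20650 × (20700 + 24129.9) / 12400 ≈ 74656 mm.
Then N = f²/(c·h) = 50² / (0.012 × 74656) = 2500 / 895.87 ≈ 2.79.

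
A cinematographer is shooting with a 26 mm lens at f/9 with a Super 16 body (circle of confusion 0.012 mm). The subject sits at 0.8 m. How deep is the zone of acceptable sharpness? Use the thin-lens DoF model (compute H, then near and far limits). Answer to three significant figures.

201 mm

Hyperfocal distance H = f²/(N·c) + f = 26²/(9 × 0.012) + 26 = 676/0.108 + 26 ≈ 6285.3 mm ≈ 6.285 m.
Near limit Dn = s·(H − f)/(H + s − 2f) = 800 × (6285.3 − 26) / (6285.3 + 800 − 2 × 26) = 800 × 6259.3 / 7033.3 ≈ 711.96 mm.
Far limit Df = s·(H − f)/(H − s) = 800 × (6285.3 − 26) / (6285.3 − 800) = 800 × 6259.3 / 5485.3 ≈ 912.88 mm.
Depth of field = Df − Dn = 912.88 − 711.96 ≈ 200.92 mm.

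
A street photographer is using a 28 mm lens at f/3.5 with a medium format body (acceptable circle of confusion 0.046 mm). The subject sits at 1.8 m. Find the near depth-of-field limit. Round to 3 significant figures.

1.32 m

Hyperfocal distance H = f²/(N·c) + f = 28²/(3.5 × 0.046) + 28 = 784/0.161 + 28 ≈ 4897.6 mm ≈ 4.898 m.
Near limit Dn = s·(H − f)/(H + s − 2f) = 1800 × (4897.6 − 28) / (4897.6 + 1800 − 2 × 28) = 1800 × 4869.6 / 6641.6 ≈ 1319.8 mm ≈ 1.32 m.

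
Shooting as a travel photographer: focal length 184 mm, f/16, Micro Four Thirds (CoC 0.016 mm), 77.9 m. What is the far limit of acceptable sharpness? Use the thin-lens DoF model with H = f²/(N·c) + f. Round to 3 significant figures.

189 m

Hyperfocal distance H = f²/(N·c) + f = 184²/(16 × 0.016) + 184 = 33856/0.256 + 184 ≈ 132434.0 mm ≈ 132.4 m.
Far limit Df = s·(H − f)/(H − s) = 77900 × (132434.0 − 184) / (132434.0 − 77900) = 77900 × 132250.0 / 54534.0 ≈ 188915 mm ≈ 189 m.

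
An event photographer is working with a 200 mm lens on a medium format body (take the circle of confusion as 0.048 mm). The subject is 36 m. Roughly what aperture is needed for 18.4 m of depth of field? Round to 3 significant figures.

f/5.60

Write h = H − f = f²/(N·c). The thin-lens limits are Dn = s·h/(h + (s−f)) and Df = s·h/(h − (s−f)), so DoF = Df − Dn = 2·s·(s−f)·h / (h² − (s−f)²).
That is a quadratic in h: DoF·h² − 2·s·(s−f)·h − DoF·(s−f)² = 0 ⇒ h = (s−f)·(s + √(s² + DoF²)) / DoF = 35800 × (36000 + √(36000² + 18400²)) / 18400 = 35800 × (36000 + 40429.7) / 18400 ≈ 148706 mm.
Then N = f²/(c·h) = 200² / (0.048 × 148706) = 40000 / 7137.9 ≈ 5.60.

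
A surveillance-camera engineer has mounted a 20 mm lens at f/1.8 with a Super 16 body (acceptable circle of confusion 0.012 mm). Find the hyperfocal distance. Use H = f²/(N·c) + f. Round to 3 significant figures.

18.5 m

Hyperfocal distance H = f²/(N·c) + f = 20²/(1.8 × 0.012) + 20 = 400/0.0216 + 20 ≈ 18538.5 mm ≈ 18.5 m.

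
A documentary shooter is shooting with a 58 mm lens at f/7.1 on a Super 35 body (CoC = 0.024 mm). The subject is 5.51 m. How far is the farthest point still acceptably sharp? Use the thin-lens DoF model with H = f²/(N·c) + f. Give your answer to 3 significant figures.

Hyperfocal distance H = f²/(N·c) + f = 58²/(7.1 × 0.024) + 58 = 3364/0.1704 + 58 ≈ 19799.8 mm ≈ 19.80 m.
Far limit Df = s·(H − f)/(H − s) = 5510 × (19799.8 − 58) / (19799.8 − 5510) = 5510 × 19741.8 / 14289.8 ≈ 7612.2 mm ≈ 7.61 m.

7.61 m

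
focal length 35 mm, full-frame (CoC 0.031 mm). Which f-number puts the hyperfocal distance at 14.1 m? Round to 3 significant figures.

Rearrange H = f²/(N·c) + f for N: N = f² / ((H − f)·c).
N = 35² / ((14100 − 35) × 0.031) = 1225 / 436.0 ≈ 2.81.

f/2.81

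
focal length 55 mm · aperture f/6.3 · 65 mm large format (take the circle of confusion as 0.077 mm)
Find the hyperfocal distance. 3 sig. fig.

6.29 m

Hyperfocal distance H = f²/(N·c) + f = 55²/(6.3 × 0.077) + 55 = 3025/0.4851 + 55 ≈ 6290.8 mm ≈ 6.29 m.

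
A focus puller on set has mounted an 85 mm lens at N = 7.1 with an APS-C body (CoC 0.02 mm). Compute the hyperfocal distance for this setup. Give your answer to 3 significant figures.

51.0 m

Hyperfocal distance H = f²/(N·c) + f = 85²/(7.1 × 0.02) + 85 = 7225/0.142 + 85 ≈ 50965.3 mm ≈ 51.0 m.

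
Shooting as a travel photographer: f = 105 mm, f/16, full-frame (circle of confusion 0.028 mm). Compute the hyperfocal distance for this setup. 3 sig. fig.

Hyperfocal distance H = f²/(N·c) + f = 105²/(16 × 0.028) + 105 = 11025/0.448 + 105 ≈ 24714.4 mm ≈ 24.7 m.

24.7 m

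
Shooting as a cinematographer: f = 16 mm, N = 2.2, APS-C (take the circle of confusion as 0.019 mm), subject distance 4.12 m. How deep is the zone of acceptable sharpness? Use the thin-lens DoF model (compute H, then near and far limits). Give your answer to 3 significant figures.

Hyperfocal distance H = f²/(N·c) + f = 16²/(2.2 × 0.019) + 16 = 256/0.0418 + 16 ≈ 6140.4 mm ≈ 6.140 m.
Near limit Dn = s·(H − f)/(H + s − 2f) = 4120 × (6140.4 − 16) / (6140.4 + 4120 − 2 × 16) = 4120 × 6124.4 / 10228.4 ≈ 2467 mm.
Far limit Df = s·(H − f)/(H − s) = 4120 × (6140.4 − 16) / (6140.4 − 4120) = 4120 × 6124.4 / 2020.4 ≈ 12489 mm.
Depth of field = Df − Dn = 12489 − 2467 ≈ 10022 mm ≈ 10.0 m.

10.0 m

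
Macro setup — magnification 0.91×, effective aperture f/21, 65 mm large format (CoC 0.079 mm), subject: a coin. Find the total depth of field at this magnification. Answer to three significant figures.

4.01 mm

At magnification m, DoF ≈ 2·N_eff·c/m² = 2 × 21 × 0.079 / 0.91² = 3.318 / 0.8281 ≈ 4.01 mm.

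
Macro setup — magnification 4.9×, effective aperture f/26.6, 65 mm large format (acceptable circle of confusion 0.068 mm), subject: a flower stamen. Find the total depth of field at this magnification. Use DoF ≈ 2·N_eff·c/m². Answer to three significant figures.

0.151 mm

At magnification m, DoF ≈ 2·N_eff·c/m² = 2 × 26.6 × 0.068 / 4.9² = 3.618 / 24.01 ≈ 0.151 mm.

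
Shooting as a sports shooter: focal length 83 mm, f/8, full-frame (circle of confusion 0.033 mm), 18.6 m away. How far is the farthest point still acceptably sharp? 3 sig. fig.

Hyperfocal distance H = f²/(N·c) + f = 83²/(8 × 0.033) + 83 = 6889/0.264 + 83 ≈ 26177.7 mm ≈ 26.18 m.
Far limit Df = s·(H − f)/(H − s) = 18600 × (26177.7 − 83) / (26177.7 − 18600) = 18600 × 26094.7 / 7577.7 ≈ 64051 mm ≈ 64.1 m.

64.1 m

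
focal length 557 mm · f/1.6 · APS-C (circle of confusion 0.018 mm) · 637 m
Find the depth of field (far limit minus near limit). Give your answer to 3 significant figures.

Hyperfocal distance H = f²/(N·c) + f = 557²/(1.6 × 0.018) + 557 = 310249/0.0288 + 557 ≈ 10773091.7 mm ≈ 10773 m.
Near limit Dn = s·(H − f)/(H + s − 2f) = 637000 × (10773091.7 − 557) / (10773091.7 + 637000 − 2 × 557) = 637000 × 10772534.7 / 11408977.7 ≈ 601465 mm.
Far limit Df = s·(H − f)/(H − s) = 637000 × (10773091.7 − 557) / (10773091.7 − 637000) = 637000 × 10772534.7 / 10136091.7 ≈ 676997 mm.
Depth of field = Df − Dn = 676997 − 601465 ≈ 75532 mm ≈ 75.5 m.

75.5 m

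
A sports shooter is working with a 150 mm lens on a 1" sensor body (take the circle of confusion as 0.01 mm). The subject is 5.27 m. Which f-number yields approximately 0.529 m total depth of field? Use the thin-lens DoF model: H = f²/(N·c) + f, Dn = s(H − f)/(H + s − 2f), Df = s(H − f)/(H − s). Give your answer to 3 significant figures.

f/22

Write h = H − f = f²/(N·c). The thin-lens limits are Dn = s·h/(h + (s−f)) and Df = s·h/(h − (s−f)), so DoF = Df − Dn = 2·s·(s−f)·h / (h² − (s−f)²).
That is a quadratic in h: DoF·h² − 2·s·(s−f)·h − DoF·(s−f)² = 0 ⇒ h = (s−f)·(s + √(s² + DoF²)) / DoF = 5120 × (5270 + √(5270² + 529²)) / 529 = 5120 × (5270 + 5296.48) / 529 ≈ 102269 mm.
Then N = f²/(c·h) = 150² / (0.01 × 102269) = 22500 / 1022.7 ≈ 22.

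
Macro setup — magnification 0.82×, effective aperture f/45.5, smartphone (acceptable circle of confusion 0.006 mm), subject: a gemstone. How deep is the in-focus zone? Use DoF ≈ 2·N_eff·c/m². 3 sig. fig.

0.812 mm

At magnification m, DoF ≈ 2·N_eff·c/m² = 2 × 45.5 × 0.006 / 0.82² = 0.546 / 0.6724 ≈ 0.812 mm.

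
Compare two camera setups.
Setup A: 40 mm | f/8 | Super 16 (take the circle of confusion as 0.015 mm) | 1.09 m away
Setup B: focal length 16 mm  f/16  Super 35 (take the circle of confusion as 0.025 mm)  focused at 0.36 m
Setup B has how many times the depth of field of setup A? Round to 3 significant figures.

Setup A: H = 40²/(8×0.015) + 40 ≈ 13373.3 mm; DoF = Df − Dn = 1183.18 − 1010.43 ≈ 172.75 mm.
Setup B: H = 16²/(16×0.025) + 16 ≈ 656.0 mm; DoF = Df − Dn = 778.38 − 234.15 ≈ 544.23 mm.
Ratio = 544.23 / 172.75 ≈ 3.15.

3.15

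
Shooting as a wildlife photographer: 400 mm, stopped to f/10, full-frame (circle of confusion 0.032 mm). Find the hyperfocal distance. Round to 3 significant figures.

Hyperfocal distance H = f²/(N·c) + f = 400²/(10 × 0.032) + 400 = 160000/0.32 + 400 ≈ 500400.0 mm ≈ 500 m.

500 m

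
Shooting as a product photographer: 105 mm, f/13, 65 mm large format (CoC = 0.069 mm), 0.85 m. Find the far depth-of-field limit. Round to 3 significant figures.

Hyperfocal distance H = f²/(N·c) + f = 105²/(13 × 0.069) + 105 = 11025/0.897 + 105 ≈ 12396.0 mm ≈ 12.40 m.
Far limit Df = s·(H − f)/(H − s) = 850 × (12396.0 − 105) / (12396.0 − 850) = 850 × 12291.0 / 11546.0 ≈ 904.85 mm ≈ 0.905 m.

0.905 m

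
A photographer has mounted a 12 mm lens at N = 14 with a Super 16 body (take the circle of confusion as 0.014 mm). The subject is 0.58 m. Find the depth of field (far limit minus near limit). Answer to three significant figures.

2.23 m

Hyperfocal distance H = f²/(N·c) + f = 12²/(14 × 0.014) + 12 = 144/0.196 + 12 ≈ 746.7 mm ≈ 0.747 m.
Near limit Dn = s·(H − f)/(H + s − 2f) = 580 × (746.7 − 12) / (746.7 + 580 − 2 × 12) = 580 × 734.7 / 1302.7 ≈ 327.1 mm.
Far limit Df = s·(H − f)/(H − s) = 580 × (746.7 − 12) / (746.7 − 580) = 580 × 734.7 / 166.7 ≈ 2556.3 mm.
Depth of field = Df − Dn = 2556.3 − 327.1 ≈ 2229.2 mm ≈ 2.23 m.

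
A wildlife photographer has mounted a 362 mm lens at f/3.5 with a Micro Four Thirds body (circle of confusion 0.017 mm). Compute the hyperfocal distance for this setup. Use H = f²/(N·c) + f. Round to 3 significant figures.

Hyperfocal distance H = f²/(N·c) + f = 362²/(3.5 × 0.017) + 362 = 131044/0.0595 + 362 ≈ 2202782.2 mm ≈ 2200 m.

2200 m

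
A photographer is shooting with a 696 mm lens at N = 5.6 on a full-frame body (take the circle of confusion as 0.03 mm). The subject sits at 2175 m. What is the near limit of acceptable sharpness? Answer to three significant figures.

Hyperfocal distance H = f²/(N·c) + f = 696²/(5.6 × 0.03) + 696 = 484416/0.168 + 696 ≈ 2884124.6 mm ≈ 2884 m.
Near limit Dn = s·(H − f)/(H + s − 2f) = 2175000 × (2884124.6 − 696) / (2884124.6 + 2175000 − 2 × 696) = 2175000 × 2883428.6 / 5057732.6 ≈ 1239974 mm ≈ 1240 m.

1240 m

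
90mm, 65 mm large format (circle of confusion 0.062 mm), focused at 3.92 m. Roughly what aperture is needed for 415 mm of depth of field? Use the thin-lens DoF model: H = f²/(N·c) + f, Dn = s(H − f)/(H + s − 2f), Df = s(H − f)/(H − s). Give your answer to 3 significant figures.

Write h = H − f = f²/(N·c). The thin-lens limits are Dn = s·h/(h + (s−f)) and Df = s·h/(h − (s−f)), so DoF = Df − Dn = 2·s·(s−f)·h / (h² − (s−f)²).
That is a quadratic in h: DoF·h² − 2·s·(s−f)·h − DoF·(s−f)² = 0 ⇒ h = (s−f)·(s + √(s² + DoF²)) / DoF = 3830 × (3920 + √(3920² + 415²)) / 415 = 3830 × (3920 + 3941.91) / 415 ≈ 72557 mm.
Then N = f²/(c·h) = 90² / (0.062 × 72557) = 8100 / 4498.5 ≈ 1.80.

f/1.80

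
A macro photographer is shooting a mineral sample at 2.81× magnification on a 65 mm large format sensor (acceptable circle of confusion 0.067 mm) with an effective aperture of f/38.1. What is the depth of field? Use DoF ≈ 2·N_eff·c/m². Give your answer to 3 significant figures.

0.647 mm

At magnification m, DoF ≈ 2·N_eff·c/m² = 2 × 38.1 × 0.067 / 2.81² = 5.105 / 7.896 ≈ 0.647 mm.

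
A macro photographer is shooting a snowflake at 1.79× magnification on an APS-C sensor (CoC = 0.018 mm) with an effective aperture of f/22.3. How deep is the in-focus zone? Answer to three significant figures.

0.251 mm

At magnification m, DoF ≈ 2·N_eff·c/m² = 2 × 22.3 × 0.018 / 1.79² = 0.8028 / 3.204 ≈ 0.251 mm.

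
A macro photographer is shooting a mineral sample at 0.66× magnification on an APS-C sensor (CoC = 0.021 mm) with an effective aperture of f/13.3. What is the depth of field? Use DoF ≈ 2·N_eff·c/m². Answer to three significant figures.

1.28 mm

At magnification m, DoF ≈ 2·N_eff·c/m² = 2 × 13.3 × 0.021 / 0.66² = 0.5586 / 0.4356 ≈ 1.28 mm.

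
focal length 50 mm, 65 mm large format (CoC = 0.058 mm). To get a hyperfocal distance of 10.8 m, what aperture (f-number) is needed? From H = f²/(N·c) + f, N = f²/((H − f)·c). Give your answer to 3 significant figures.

Rearrange H = f²/(N·c) + f for N: N = f² / ((H − f)·c).
N = 50² / ((10800 − 50) × 0.058) = 2500 / 623.5 ≈ 4.01.

f/4.01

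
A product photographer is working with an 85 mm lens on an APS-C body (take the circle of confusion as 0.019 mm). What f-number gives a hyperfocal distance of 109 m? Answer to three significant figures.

Rearrange H = f²/(N·c) + f for N: N = f² / ((H − f)·c).
N = 85² / ((109000 − 85) × 0.019) = 7225 / 2069 ≈ 3.49.

f/3.49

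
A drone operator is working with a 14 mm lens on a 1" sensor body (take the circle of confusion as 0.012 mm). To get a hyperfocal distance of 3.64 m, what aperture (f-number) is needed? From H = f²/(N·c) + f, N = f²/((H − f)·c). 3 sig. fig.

Rearrange H = f²/(N·c) + f for N: N = f² / ((H − f)·c).
N = 14² / ((3640 − 14) × 0.012) = 196 / 43.51 ≈ 4.50.

f/4.50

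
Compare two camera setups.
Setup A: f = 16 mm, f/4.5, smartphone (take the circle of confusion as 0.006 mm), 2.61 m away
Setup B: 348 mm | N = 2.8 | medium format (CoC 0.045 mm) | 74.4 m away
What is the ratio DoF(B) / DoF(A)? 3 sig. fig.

Setup A: H = 16²/(4.5×0.006) + 16 ≈ 9497.5 mm; DoF = Df − Dn = 3593.0 − 2049.3 ≈ 1543.7 mm.
Setup B: H = 348²/(2.8×0.045) + 348 ≈ 961490.9 mm; DoF = Df − Dn = 80611 − 69078 ≈ 11533 mm.
Ratio = 11533 / 1543.7 ≈ 7.47.

7.47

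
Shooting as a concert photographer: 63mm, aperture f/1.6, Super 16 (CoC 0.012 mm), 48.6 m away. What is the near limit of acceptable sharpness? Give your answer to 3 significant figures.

Hyperfocal distance H = f²/(N·c) + f = 63²/(1.6 × 0.012) + 63 = 3969/0.0192 + 63 ≈ 206781.7 mm ≈ 206.8 m.
Near limit Dn = s·(H − f)/(H + s − 2f) = 48600 × (206781.7 − 63) / (206781.7 + 48600 − 2 × 63) = 48600 × 206718.7 / 255255.7 ≈ 39359 mm ≈ 39.4 m.

39.4 m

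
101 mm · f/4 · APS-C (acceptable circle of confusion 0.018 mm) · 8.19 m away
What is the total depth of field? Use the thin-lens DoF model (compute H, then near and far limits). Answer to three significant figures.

Hyperfocal distance H = f²/(N·c) + f = 101²/(4 × 0.018) + 101 = 10201/0.072 + 101 ≈ 141781.6 mm ≈ 141.8 m.
Near limit Dn = s·(H − f)/(H + s − 2f) = 8190 × (141781.6 − 101) / (141781.6 + 8190 − 2 × 101) = 8190 × 141680.6 / 149769.6 ≈ 7747.66 mm.
Far limit Df = s·(H − f)/(H − s) = 8190 × (141781.6 − 101) / (141781.6 − 8190) = 8190 × 141680.6 / 133591.6 ≈ 8685.91 mm.
Depth of field = Df − Dn = 8685.91 − 7747.66 ≈ 938.25 mm ≈ 0.938 m.

0.938 m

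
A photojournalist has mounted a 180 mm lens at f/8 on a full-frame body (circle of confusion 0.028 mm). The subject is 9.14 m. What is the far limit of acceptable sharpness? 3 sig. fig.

9.74 m

Hyperfocal distance H = f²/(N·c) + f = 180²/(8 × 0.028) + 180 = 32400/0.224 + 180 ≈ 144822.9 mm ≈ 144.8 m.
Far limit Df = s·(H − f)/(H − s) = 9140 × (144822.9 − 180) / (144822.9 − 9140) = 9140 × 144642.9 / 135682.9 ≈ 9743.6 mm ≈ 9.74 m.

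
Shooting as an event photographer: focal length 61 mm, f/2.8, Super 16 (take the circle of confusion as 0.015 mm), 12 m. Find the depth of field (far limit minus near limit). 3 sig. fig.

3.29 m

Hyperfocal distance H = f²/(N·c) + f = 61²/(2.8 × 0.015) + 61 = 3721/0.042 + 61 ≈ 88656.2 mm ≈ 88.66 m.
Near limit Dn = s·(H − f)/(H + s − 2f) = 12000 × (88656.2 − 61) / (88656.2 + 12000 − 2 × 61) = 12000 × 88595.2 / 100534.2 ≈ 10574.9 mm.
Far limit Df = s·(H − f)/(H − s) = 12000 × (88656.2 − 61) / (88656.2 − 12000) = 12000 × 88595.2 / 76656.2 ≈ 13869.0 mm.
Depth of field = Df − Dn = 13869.0 − 10574.9 ≈ 3294.1 mm ≈ 3.29 m.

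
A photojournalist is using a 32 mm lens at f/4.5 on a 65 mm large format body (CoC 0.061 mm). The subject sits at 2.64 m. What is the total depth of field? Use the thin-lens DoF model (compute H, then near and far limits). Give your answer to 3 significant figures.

Hyperfocal distance H = f²/(N·c) + f = 32²/(4.5 × 0.061) + 32 = 1024/0.2745 + 32 ≈ 3762.4 mm ≈ 3.762 m.
Near limit Dn = s·(H − f)/(H + s − 2f) = 2640 × (3762.4 − 32) / (3762.4 + 2640 − 2 × 32) = 2640 × 3730.4 / 6338.4 ≈ 1553.7 mm.
Far limit Df = s·(H − f)/(H − s) = 2640 × (3762.4 − 32) / (3762.4 − 2640) = 2640 × 3730.4 / 1122.4 ≈ 8774.2 mm.
Depth of field = Df − Dn = 8774.2 − 1553.7 ≈ 7220.5 mm ≈ 7.22 m.

7.22 m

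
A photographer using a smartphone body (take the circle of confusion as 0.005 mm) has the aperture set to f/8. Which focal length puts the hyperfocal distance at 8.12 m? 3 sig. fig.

From H = f²/(N·c) + f, with f ≪ H: f ≈ √(H·N·c) = √(8120 × 8 × 0.005) = √324.80 ≈ 18.02 mm.
The +f correction barely moves this — solving exactly, f² + N·c·f − N·c·H = 0 ⇒ f = (−N·c + √((N·c)² + 4·N·c·H))/2 = (−0.04 + √1299.2)/2 ≈ 18.002 mm, so f ≈ 18.0 mm.

18.0 mm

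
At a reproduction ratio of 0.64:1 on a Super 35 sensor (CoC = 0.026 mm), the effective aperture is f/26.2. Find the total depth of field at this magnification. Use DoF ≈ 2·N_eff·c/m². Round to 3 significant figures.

3.33 mm

At magnification m, DoF ≈ 2·N_eff·c/m² = 2 × 26.2 × 0.026 / 0.64² = 1.362 / 0.4096 ≈ 3.33 mm.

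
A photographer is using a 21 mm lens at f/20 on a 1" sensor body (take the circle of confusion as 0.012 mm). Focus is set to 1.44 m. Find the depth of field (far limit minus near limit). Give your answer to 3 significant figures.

Hyperfocal distance H = f²/(N·c) + f = 21²/(20 × 0.012) + 21 = 441/0.24 + 21 ≈ 1858.5 mm ≈ 1.859 m.
Near limit Dn = s·(H − f)/(H + s − 2f) = 1440 × (1858.5 − 21) / (1858.5 + 1440 − 2 × 21) = 1440 × 1837.5 / 3256.5 ≈ 812.5 mm.
Far limit Df = s·(H − f)/(H − s) = 1440 × (1858.5 − 21) / (1858.5 − 1440) = 1440 × 1837.5 / 418.5 ≈ 6322.6 mm.
Depth of field = Df − Dn = 6322.6 − 812.5 ≈ 5510.1 mm ≈ 5.51 m.

5.51 m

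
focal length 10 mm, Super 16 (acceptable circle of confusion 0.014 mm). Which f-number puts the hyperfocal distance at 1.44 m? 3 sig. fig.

Rearrange H = f²/(N·c) + f for N: N = f² / ((H − f)·c).
N = 10² / ((1440 − 10) × 0.014) = 100 / 20.02 ≈ 5.

f/5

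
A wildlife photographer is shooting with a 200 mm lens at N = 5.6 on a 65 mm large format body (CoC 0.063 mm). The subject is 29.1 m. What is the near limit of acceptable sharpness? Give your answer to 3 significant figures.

Hyperfocal distance H = f²/(N·c) + f = 200²/(5.6 × 0.063) + 200 = 40000/0.3528 + 200 ≈ 113578.7 mm ≈ 113.6 m.
Near limit Dn = s·(H − f)/(H + s − 2f) = 29100 × (113578.7 − 200) / (113578.7 + 29100 − 2 × 200) = 29100 × 113378.7 / 142278.7 ≈ 23189 mm ≈ 23.2 m.

23.2 m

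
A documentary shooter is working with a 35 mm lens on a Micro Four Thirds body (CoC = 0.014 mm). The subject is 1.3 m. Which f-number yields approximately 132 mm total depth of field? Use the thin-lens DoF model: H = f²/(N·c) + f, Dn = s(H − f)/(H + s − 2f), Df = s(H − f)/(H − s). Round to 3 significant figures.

Write h = H − f = f²/(N·c). The thin-lens limits are Dn = s·h/(h + (s−f)) and Df = s·h/(h − (s−f)), so DoF = Df − Dn = 2·s·(s−f)·h / (h² − (s−f)²).
That is a quadratic in h: DoF·h² − 2·s·(s−f)·h − DoF·(s−f)² = 0 ⇒ h = (s−f)·(s + √(s² + DoF²)) / DoF = 1265 × (1300 + √(1300² + 132²)) / 132 = 1265 × (1300 + 1306.68) / 132 ≈ 24981 mm.
Then N = f²/(c·h) = 35² / (0.014 × 24981) = 1225 / 349.73 ≈ 3.50.

f/3.50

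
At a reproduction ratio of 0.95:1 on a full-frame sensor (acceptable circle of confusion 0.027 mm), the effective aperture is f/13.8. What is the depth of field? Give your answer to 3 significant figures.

At magnification m, DoF ≈ 2·N_eff·c/m² = 2 × 13.8 × 0.027 / 0.95² = 0.7452 / 0.9025 ≈ 0.826 mm.

0.826 mm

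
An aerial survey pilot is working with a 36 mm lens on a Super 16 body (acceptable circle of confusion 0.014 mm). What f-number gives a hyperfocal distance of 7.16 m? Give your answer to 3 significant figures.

Rearrange H = f²/(N·c) + f for N: N = f² / ((H − f)·c).
N = 36² / ((7160 − 36) × 0.014) = 1296 / 99.74 ≈ 13.

f/13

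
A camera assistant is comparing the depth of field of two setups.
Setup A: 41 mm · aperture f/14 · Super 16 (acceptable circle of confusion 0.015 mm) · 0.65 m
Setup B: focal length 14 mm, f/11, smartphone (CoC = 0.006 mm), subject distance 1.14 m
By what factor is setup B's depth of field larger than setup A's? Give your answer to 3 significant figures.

Setup A: H = 41²/(14×0.015) + 41 ≈ 8045.8 mm; DoF = Df − Dn = 703.524 − 604.044 ≈ 99.480 mm.
Setup B: H = 14²/(11×0.006) + 14 ≈ 2983.7 mm; DoF = Df − Dn = 1836.2 − 826.6 ≈ 1009.6 mm.
Ratio = 1009.6 / 99.480 ≈ 10.1.

10.1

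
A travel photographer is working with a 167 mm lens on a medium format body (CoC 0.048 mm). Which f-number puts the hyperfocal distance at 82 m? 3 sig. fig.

Rearrange H = f²/(N·c) + f for N: N = f² / ((H − f)·c).
N = 167² / ((82000 − 167) × 0.048) = 27889 / 3928 ≈ 7.10.

f/7.10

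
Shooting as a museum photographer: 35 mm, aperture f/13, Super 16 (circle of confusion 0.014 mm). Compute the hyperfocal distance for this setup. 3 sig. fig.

6.77 m

Hyperfocal distance H = f²/(N·c) + f = 35²/(13 × 0.014) + 35 = 1225/0.182 + 35 ≈ 6765.8 mm ≈ 6.77 m.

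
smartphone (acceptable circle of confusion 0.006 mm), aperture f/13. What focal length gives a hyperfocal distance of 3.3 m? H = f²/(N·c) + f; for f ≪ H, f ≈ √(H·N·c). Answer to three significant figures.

16.0 mm

From H = f²/(N·c) + f, with f ≪ H: f ≈ √(H·N·c) = √(3300 × 13 × 0.006) = √257.40 ≈ 16.04 mm.
The +f correction barely moves this — solving exactly, f² + N·c·f − N·c·H = 0 ⇒ f = (−N·c + √((N·c)² + 4·N·c·H))/2 = (−0.078 + √1029.6)/2 ≈ 16.005 mm, so f ≈ 16.0 mm.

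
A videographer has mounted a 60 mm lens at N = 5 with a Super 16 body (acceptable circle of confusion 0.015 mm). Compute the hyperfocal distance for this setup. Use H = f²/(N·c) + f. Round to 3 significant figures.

Hyperfocal distance H = f²/(N·c) + f = 60²/(5 × 0.015) + 60 = 3600/0.075 + 60 ≈ 48060.0 mm ≈ 48.1 m.

48.1 m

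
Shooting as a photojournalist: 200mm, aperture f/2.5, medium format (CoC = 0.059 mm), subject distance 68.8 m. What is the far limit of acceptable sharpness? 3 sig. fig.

92.1 m

Hyperfocal distance H = f²/(N·c) + f = 200²/(2.5 × 0.059) + 200 = 40000/0.1475 + 200 ≈ 271386.4 mm ≈ 271.4 m.
Far limit Df = s·(H − f)/(H − s) = 68800 × (271386.4 − 200) / (271386.4 − 68800) = 68800 × 271186.4 / 202586.4 ≈ 92097 mm ≈ 92.1 m.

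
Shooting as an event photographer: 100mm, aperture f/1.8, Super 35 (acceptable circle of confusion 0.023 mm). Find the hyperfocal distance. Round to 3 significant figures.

Hyperfocal distance H = f²/(N·c) + f = 100²/(1.8 × 0.023) + 100 = 10000/0.0414 + 100 ≈ 241645.9 mm ≈ 242 m.

242 m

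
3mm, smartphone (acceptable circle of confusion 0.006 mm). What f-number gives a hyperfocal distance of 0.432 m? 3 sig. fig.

f/3.50

Rearrange H = f²/(N·c) + f for N: N = f² / ((H − f)·c).
N = 3² / ((432 − 3) × 0.006) = 9 / 2.574 ≈ 3.50.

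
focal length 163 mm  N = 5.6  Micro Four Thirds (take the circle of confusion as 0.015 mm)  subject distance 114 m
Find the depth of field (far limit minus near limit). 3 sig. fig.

Hyperfocal distance H = f²/(N·c) + f = 163²/(5.6 × 0.015) + 163 = 26569/0.084 + 163 ≈ 316460.6 mm ≈ 316.5 m.
Near limit Dn = s·(H − f)/(H + s − 2f) = 114000 × (316460.6 − 163) / (316460.6 + 114000 − 2 × 163) = 114000 × 316297.6 / 430134.6 ≈ 83829 mm.
Far limit Df = s·(H − f)/(H − s) = 114000 × (316460.6 − 163) / (316460.6 − 114000) = 114000 × 316297.6 / 202460.6 ≈ 178098 mm.
Depth of field = Df − Dn = 178098 − 83829 ≈ 94269 mm ≈ 94.3 m.

94.3 m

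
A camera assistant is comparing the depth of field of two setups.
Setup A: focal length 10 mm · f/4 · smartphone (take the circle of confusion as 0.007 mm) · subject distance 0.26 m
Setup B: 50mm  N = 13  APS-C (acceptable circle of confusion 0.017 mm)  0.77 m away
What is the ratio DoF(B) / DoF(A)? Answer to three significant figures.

2.69

Setup A: H = 10²/(4×0.007) + 10 ≈ 3581.4 mm; DoF = Df − Dn = 279.570 − 242.991 ≈ 36.579 mm.
Setup B: H = 50²/(13×0.017) + 50 ≈ 11362.2 mm; DoF = Df − Dn = 822.340 − 723.924 ≈ 98.416 mm.
Ratio = 98.416 / 36.579 ≈ 2.69.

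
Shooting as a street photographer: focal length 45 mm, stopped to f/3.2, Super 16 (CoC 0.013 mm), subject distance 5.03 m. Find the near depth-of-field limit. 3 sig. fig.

Hyperfocal distance H = f²/(N·c) + f = 45²/(3.2 × 0.013) + 45 = 2025/0.0416 + 45 ≈ 48722.9 mm ≈ 48.72 m.
Near limit Dn = s·(H − f)/(H + s − 2f) = 5030 × (48722.9 − 45) / (48722.9 + 5030 − 2 × 45) = 5030 × 48677.9 / 53662.9 ≈ 4562.7 mm ≈ 4.56 m.

4.56 m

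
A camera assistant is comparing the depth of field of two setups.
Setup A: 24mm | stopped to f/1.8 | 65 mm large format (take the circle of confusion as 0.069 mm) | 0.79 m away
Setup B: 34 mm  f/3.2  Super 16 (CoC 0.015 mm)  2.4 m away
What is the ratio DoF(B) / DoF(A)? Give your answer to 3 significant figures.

1.77

Setup A: H = 24²/(1.8×0.069) + 24 ≈ 4661.7 mm; DoF = Df − Dn = 946.30 − 678.01 ≈ 268.29 mm.
Setup B: H = 34²/(3.2×0.015) + 34 ≈ 24117.3 mm; DoF = Df − Dn = 2661.47 − 2185.31 ≈ 476.16 mm.
Ratio = 476.16 / 268.29 ≈ 1.77.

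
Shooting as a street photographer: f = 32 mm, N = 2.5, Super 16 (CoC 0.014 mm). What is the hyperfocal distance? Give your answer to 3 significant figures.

29.3 m

Hyperfocal distance H = f²/(N·c) + f = 32²/(2.5 × 0.014) + 32 = 1024/0.035 + 32 ≈ 29289.1 mm ≈ 29.3 m.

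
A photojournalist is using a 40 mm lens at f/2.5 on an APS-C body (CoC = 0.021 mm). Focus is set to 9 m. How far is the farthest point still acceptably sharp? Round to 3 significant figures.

12.7 m

Hyperfocal distance H = f²/(N·c) + f = 40²/(2.5 × 0.021) + 40 = 1600/0.0525 + 40 ≈ 30516.2 mm ≈ 30.52 m.
Far limit Df = s·(H − f)/(H − s) = 9000 × (30516.2 − 40) / (30516.2 − 9000) = 9000 × 30476.2 / 21516.2 ≈ 12748 mm ≈ 12.7 m.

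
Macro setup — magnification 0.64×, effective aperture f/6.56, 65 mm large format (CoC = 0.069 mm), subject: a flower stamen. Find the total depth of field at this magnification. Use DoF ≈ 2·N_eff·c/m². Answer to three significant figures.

At magnification m, DoF ≈ 2·N_eff·c/m² = 2 × 6.56 × 0.069 / 0.64² = 0.9053 / 0.4096 ≈ 2.21 mm.

2.21 mm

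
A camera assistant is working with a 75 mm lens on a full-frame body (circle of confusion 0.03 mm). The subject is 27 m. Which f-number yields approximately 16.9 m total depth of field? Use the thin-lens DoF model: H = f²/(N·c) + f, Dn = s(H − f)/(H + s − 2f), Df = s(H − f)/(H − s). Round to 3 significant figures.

f/2.00

Write h = H − f = f²/(N·c). The thin-lens limits are Dn = s·h/(h + (s−f)) and Df = s·h/(h − (s−f)), so DoF = Df − Dn = 2·s·(s−f)·h / (h² − (s−f)²).
That is a quadratic in h: DoF·h² − 2·s·(s−f)·h − DoF·(s−f)² = 0 ⇒ h = (s−f)·(s + √(s² + DoF²)) / DoF = 26925 × (27000 + √(27000² + 16900²)) / 16900 = 26925 × (27000 + 31852.9) / 16900 ≈ 93764 mm.
Then N = f²/(c·h) = 75² / (0.03 × 93764) = 5625 / 2812.9 ≈ 2.00.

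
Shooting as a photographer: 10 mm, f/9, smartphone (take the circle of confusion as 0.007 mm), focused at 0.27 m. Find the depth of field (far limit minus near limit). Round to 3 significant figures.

Hyperfocal distance H = f²/(N·c) + f = 10²/(9 × 0.007) + 10 = 100/0.063 + 10 ≈ 1597.3 mm ≈ 1.597 m.
Near limit Dn = s·(H − f)/(H + s − 2f) = 270 × (1597.3 − 10) / (1597.3 + 270 − 2 × 10) = 270 × 1587.3 / 1847.3 ≈ 231.999 mm.
Far limit Df = s·(H − f)/(H − s) = 270 × (1597.3 − 10) / (1597.3 − 270) = 270 × 1587.3 / 1327.3 ≈ 322.889 mm.
Depth of field = Df − Dn = 322.889 − 231.999 ≈ 90.890 mm.

90.9 mm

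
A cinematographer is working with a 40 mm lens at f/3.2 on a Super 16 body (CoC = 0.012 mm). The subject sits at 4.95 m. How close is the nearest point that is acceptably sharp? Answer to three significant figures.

Hyperfocal distance H = f²/(N·c) + f = 40²/(3.2 × 0.012) + 40 = 1600/0.0384 + 40 ≈ 41706.7 mm ≈ 41.71 m.
Near limit Dn = s·(H − f)/(H + s − 2f) = 4950 × (41706.7 − 40) / (41706.7 + 4950 − 2 × 40) = 4950 × 41666.7 / 46576.7 ≈ 4428.2 mm ≈ 4.43 m.

4.43 m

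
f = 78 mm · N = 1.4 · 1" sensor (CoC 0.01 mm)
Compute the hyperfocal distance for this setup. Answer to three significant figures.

435 m

Hyperfocal distance H = f²/(N·c) + f = 78²/(1.4 × 0.01) + 78 = 6084/0.014 + 78 ≈ 434649.4 mm ≈ 435 m.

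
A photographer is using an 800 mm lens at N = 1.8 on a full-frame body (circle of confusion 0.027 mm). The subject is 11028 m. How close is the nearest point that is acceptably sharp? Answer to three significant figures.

6000 m

Hyperfocal distance H = f²/(N·c) + f = 800²/(1.8 × 0.027) + 800 = 640000/0.0486 + 800 ≈ 13169524.3 mm ≈ 13170 m.
Near limit Dn = s·(H − f)/(H + s − 2f) = 11028000 × (13169524.3 − 800) / (13169524.3 + 11028000 − 2 × 800) = 11028000 × 13168724.3 / 24195924.3 ≈ 6002031 mm ≈ 6000 m.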